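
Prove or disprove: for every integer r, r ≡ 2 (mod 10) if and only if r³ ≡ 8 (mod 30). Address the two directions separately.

The forward direction fails; the converse holds.

Forward direction. This fails: take r = 12. Then 12 ≡ 2 (mod 10), but 12³ = 1728 ≡ 18 (mod 30), not 8.

Converse. The residues r modulo 30 with r³ ≡ 8 (mod 30) are exactly {2}, and each is ≡ 2 (mod 10).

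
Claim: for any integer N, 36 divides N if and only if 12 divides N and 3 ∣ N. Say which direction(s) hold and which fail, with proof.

(⇒) holds; (⇐) fails.

Converse. This fails: take N = 12. Both 12 ∣ 12 and 3 ∣ 12, yet 12 is not a multiple of 36 (since 12 = 0·36 + 12), so 36 ∤ 12.

Forward direction. If 36 ∣ N, write N = 36q. Since 36 = 3·12, N = 12·(3q), so 12 ∣ N; and since 36 = 12·3, N = 3·(12q), so 3 ∣ N.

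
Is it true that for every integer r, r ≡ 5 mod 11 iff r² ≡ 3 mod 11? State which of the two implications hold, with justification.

(→) Suppose r ≡ 5 mod 11. Write r = 11j + 5. Then (11j + 5)² = 121j² + 110j + 25 = 11(11j² + 10j + 2) + 3, so r² ≡ 3 (mod 11).

(←) This fails: take r = 6. Then 6² = 36 ≡ 3 (mod 11), yet 6 ≡ 6 (mod 11), not 5.

(⇒) holds; (⇐) fails.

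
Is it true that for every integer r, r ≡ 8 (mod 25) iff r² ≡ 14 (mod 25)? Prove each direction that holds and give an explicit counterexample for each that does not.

The forward direction holds; the converse fails.

(⟸) This fails: take r = 17. Then 17² = 289 ≡ 14 (mod 25), yet 17 ≡ 17 (mod 25), not 8.

(⟹) Suppose r ≡ 8 (mod 25). Write r = 25j + 8. Then (25j + 8)² = 625j² + 400j + 64 = 25(25j² + 16j + 2) + 14, so r² ≡ 14 (mod 25).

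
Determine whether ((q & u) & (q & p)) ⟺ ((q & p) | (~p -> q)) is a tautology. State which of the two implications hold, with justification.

(⟸) This fails. Under p = T, q = F, u = F, the left side is false but the right side is true.

(⟹) Assume the antecedent. If p is true, (q & p) | (~p -> q) reduces to true regardless of the other variables. If p is false, the antecedent cannot hold. Either way (q & p) | (~p -> q) holds.

The forward direction holds; the converse fails.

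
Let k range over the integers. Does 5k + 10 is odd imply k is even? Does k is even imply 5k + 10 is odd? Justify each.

[⇒] This fails: k = 1 gives 5k + 10 = 15, which is odd, but 1 is odd, not even.

[⇐] This also fails: k = 2 is even, but 5k + 10 = 20 is even, not odd.

Neither direction holds.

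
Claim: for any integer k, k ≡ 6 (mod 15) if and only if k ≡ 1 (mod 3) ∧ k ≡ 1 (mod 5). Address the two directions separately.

(⇒) fails and (⇐) fails.

(⇒) This fails: k = 6 gives 6 ≡ 6 (mod 15) but 6 ≡ 0 (mod 3), so the conjunction on the right does not hold.

(⇐) This fails: k = 1 satisfies both congruences on the right (1 ≡ 1 mod 3 and 1 ≡ 1 mod 5) yet 1 ≡ 1 (mod 15), not 6.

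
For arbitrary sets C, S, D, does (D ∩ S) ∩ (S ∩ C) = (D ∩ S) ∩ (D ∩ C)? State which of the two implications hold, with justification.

Both inclusions hold.

(⟹) Let x ∈ (D ∩ S) ∩ (S ∩ C). Then x ∈ C ∩ S ∩ D, from which x ∈ (D ∩ S) ∩ (D ∩ C).

(⟸) Let x ∈ (D ∩ S) ∩ (D ∩ C). Then x ∈ C ∩ S ∩ D, from which x ∈ (D ∩ S) ∩ (S ∩ C).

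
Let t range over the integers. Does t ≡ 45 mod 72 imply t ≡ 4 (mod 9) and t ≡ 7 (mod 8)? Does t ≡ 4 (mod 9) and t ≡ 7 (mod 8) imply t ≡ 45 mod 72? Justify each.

Both directions fail.

[⇒] This fails: t = 45 gives 45 ≡ 45 (mod 72) but 45 ≡ 0 (mod 9), so the conjunction on the right does not hold.

[⇐] This fails: t = 31 satisfies both congruences on the right (31 ≡ 4 mod 9 and 31 ≡ 7 mod 8) yet 31 ≡ 31 (mod 72), not 45.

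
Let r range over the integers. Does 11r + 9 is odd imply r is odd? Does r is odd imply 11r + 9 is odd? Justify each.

Neither implication holds.

Forward direction. This fails: r = 2 gives 11r + 9 = 31, which is odd, but 2 is even, not odd.

Converse. This also fails: r = 1 is odd, but 11r + 9 = 20 is even, not odd.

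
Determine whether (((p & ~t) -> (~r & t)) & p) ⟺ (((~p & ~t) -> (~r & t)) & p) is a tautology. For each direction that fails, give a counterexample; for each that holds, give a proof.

Only the forward direction holds.

(⟹) Assume the antecedent. If r is true, the antecedent forces (r = T, p = T, t = T), and ((~p & ~t) -> (~r & t)) & p holds there. If r is false, the antecedent forces (r = F, p = T, t = T), and ((~p & ~t) -> (~r & t)) & p holds there. Either way ((~p & ~t) -> (~r & t)) & p holds.

(⟸) This fails. Under r = F, p = T, t = F, the left side is false but the right side is true.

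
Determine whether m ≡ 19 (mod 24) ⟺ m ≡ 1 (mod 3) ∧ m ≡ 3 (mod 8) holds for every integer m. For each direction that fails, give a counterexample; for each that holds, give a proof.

Both directions hold.

(←) If m ≡ 1 (mod 3) and m ≡ 3 (mod 8), then by the Chinese remainder theorem m ≡ 19 (mod 24). This is exactly m ≡ 19 (mod 24).

(→) Suppose m ≡ 19 (mod 24); write m = 24j + 19. Since 3 ∣ 24, reducing mod 3 gives m ≡ 19 ≡ 1 (mod 3); since 8 ∣ 24, reducing mod 8 gives m ≡ 19 ≡ 3 (mod 8).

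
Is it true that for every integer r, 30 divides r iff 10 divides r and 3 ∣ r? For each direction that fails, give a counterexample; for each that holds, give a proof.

The biconditional holds.

(⇒) If 30 ∣ r, write r = 30q. Since 30 = 3·10, r = 10·(3q), so 10 ∣ r; and since 30 = 10·3, r = 3·(10q), so 3 ∣ r.

(⇐) Suppose 10 ∣ r and 3 ∣ r. Any common multiple of 10 and 3 is a multiple of their lcm; here gcd(10, 3) = 1, so lcm(10, 3) = 10·3 = 30, so 30 ∣ r.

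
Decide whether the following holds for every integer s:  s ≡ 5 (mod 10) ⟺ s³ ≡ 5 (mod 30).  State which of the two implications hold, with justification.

Only the converse holds.

(⇒) This fails: take s = 15. Then 15 ≡ 5 (mod 10), but 15³ = 3375 ≡ 15 (mod 30), not 5.

(⇐) Conversely, the residues r modulo 30 with r³ ≡ 5 (mod 30) are exactly {5}, and each is ≡ 5 (mod 10).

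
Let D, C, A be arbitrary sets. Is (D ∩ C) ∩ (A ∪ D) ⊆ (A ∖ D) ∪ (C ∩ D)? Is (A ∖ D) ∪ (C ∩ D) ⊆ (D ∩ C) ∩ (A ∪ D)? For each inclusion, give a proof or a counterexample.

Forward inclusion. Let x ∈ (D ∩ C) ∩ (A ∪ D). Then either x ∈ D ∩ C and x ∉ A; or x ∈ D ∩ C ∩ A. In each case x ∈ (A ∖ D) ∪ (C ∩ D), so (D ∩ C) ∩ (A ∪ D) ⊆ (A ∖ D) ∪ (C ∩ D).

Reverse inclusion. This inclusion fails. Take D = ∅, C = ∅, A = {1}; then 1 ∈ (A ∖ D) ∪ (C ∩ D) but 1 ∉ (D ∩ C) ∩ (A ∪ D).

The sets are not equal: only the forward inclusion holds.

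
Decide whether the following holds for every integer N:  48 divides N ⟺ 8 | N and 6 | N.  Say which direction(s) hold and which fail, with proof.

(⇒) holds; (⇐) fails.

Forward direction. If 48 ∣ N, write N = 48q. Since 48 = 6·8, N = 8·(6q), so 8 ∣ N; and since 48 = 8·6, N = 6·(8q), so 6 ∣ N.

Converse. This fails: take N = 24. Both 8 ∣ 24 and 6 ∣ 24, yet 24 is not a multiple of 48 (since 24 = 0·48 + 24), so 48 ∤ 24.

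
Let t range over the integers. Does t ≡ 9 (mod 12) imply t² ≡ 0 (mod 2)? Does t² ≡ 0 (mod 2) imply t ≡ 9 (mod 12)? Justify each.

Both directions fail.

(⇒) This fails: take t = 9. Then 9 ≡ 9 (mod 12), but 9² = 81 ≡ 1 (mod 2), not 0.

(⇐) This fails: take t = 0. Then 0² = 0 ≡ 0 (mod 2), yet 0 ≡ 0 (mod 12), not 9.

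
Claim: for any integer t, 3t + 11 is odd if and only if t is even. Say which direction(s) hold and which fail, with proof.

Both directions hold.

Forward direction. Suppose 3t + 11 is odd. Since 3 is odd, 3t and t have the same parity, so 3t + 11 ≡ t + 11 (mod 2). As 11 is odd, 3t + 11 is odd exactly when t is even. Thus t is even.

Converse. Suppose t is even; write t = 2j. Then 3t + 11 = 3·(2j) + 11 = 2·3j + 11, which is odd.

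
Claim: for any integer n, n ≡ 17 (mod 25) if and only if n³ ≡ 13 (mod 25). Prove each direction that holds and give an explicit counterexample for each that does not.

[⇒] Suppose n ≡ 17 (mod 25). Write n = 25j + 17. Then (25j + 17)³ = 15625j³ + 31875j² + 21675j + 4913 = 25(625j³ + 1275j² + 867j + 196) + 13, so n³ ≡ 13 (mod 25).

[⇐] Conversely, suppose n³ ≡ 13 (mod 25). The only residue r in {0, …, 24} with r³ ≡ 13 (mod 25) is r = 17, so n ≡ 17 (mod 25).

Equivalent; both directions hold.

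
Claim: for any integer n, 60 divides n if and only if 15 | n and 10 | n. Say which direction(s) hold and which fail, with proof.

(⟹) If 60 ∣ n, write n = 60q. Since 60 = 4·15, n = 15·(4q), so 15 ∣ n; and since 60 = 6·10, n = 10·(6q), so 10 ∣ n.

(⟸) This fails: take n = 30. Both 15 ∣ 30 and 10 ∣ 30, yet 30 is not a multiple of 60 (since 30 = 0·60 + 30), so 60 ∤ 30.

Only the forward implication holds.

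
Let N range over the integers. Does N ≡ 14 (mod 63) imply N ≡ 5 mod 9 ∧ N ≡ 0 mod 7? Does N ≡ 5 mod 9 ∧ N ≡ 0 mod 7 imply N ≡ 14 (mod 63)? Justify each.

Equivalent; both directions hold.

(→) Suppose N ≡ 14 (mod 63); write N = 63j + 14. Since 9 ∣ 63, reducing mod 9 gives N ≡ 14 ≡ 5 (mod 9); since 7 ∣ 63, reducing mod 7 gives N ≡ 14 ≡ 0 (mod 7).

(←) Conversely, if N ≡ 5 (mod 9) and N ≡ 0 (mod 7), then by the Chinese remainder theorem N ≡ 14 (mod 63). This is exactly N ≡ 14 (mod 63).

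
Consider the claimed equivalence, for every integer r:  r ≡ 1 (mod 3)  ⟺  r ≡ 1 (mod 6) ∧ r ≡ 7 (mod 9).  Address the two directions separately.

(⟹) This fails: r = 1 gives 1 ≡ 1 (mod 3) but 1 ≡ 1 (mod 9), so the conjunction on the right does not hold.

(⟸) Conversely, if r ≡ 1 (mod 6) and r ≡ 7 (mod 9), then by the Chinese remainder theorem r ≡ 7 (mod 18). Since 7 ≡ 1 (mod 3) and 3 ∣ 18, we get r ≡ 1 (mod 3).

Only the reverse direction holds.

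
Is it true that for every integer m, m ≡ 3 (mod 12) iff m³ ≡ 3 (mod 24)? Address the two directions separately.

The forward direction fails; the converse holds.

(→) This fails: take m = 15. Then 15 ≡ 3 (mod 12), but 15³ = 3375 ≡ 15 (mod 24), not 3.

(←) Conversely, the residues r modulo 24 with r³ ≡ 3 (mod 24) are exactly {3}, and each is ≡ 3 (mod 12).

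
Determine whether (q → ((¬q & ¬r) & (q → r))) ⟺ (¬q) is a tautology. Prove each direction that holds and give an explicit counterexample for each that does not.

Converse. Assume the antecedent. If q is true, the antecedent cannot hold. If q is false, q → ((¬q & ¬r) & (q → r)) reduces to true regardless of the other variables. Either way q → ((¬q & ¬r) & (q → r)) holds.

Forward direction. Assume the antecedent. If q is true, the antecedent cannot hold. If q is false, ¬q reduces to true regardless of the other variables. Either way ¬q holds.

Both directions hold.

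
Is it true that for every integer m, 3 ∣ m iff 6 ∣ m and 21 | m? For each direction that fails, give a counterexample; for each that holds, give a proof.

(←) Suppose 6 ∣ m and 21 ∣ m. Any common multiple of 6 and 21 is a multiple of their lcm; here lcm(6, 21) = 6·21/gcd(6, 21) = 126/3 = 42, so 42 ∣ m. Since 3 ∣ 42, it follows that 3 ∣ m.

(→) This fails: take m = 3. Certainly 3 ∣ 3, but 6 ∤ 3.

Not equivalent: only (⇐) holds.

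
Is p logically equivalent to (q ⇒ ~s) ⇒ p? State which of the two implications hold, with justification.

(⇒) holds; (⇐) fails.

(→) Assume the antecedent. If s is true, the antecedent forces (s = T, p = T, q = F) or (s = T, p = T, q = T), and (q ⇒ ~s) ⇒ p holds there. If s is false, the antecedent forces (s = F, p = T, q = F) or (s = F, p = T, q = T), and (q ⇒ ~s) ⇒ p holds there. Either way (q ⇒ ~s) ⇒ p holds.

(←) This fails. Under s = T, p = F, q = T, the left side is false but the right side is true.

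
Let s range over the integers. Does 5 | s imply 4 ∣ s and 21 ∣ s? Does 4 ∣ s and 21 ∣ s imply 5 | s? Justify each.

(⇒) This fails: take s = 5. Certainly 5 ∣ 5, but 4 ∤ 5.

(⇐) This fails: take s = 84. Both 4 ∣ 84 and 21 ∣ 84, yet 84 is not a multiple of 5 (since 84 = 16·5 + 4), so 5 ∤ 84.

(⇒) fails and (⇐) fails.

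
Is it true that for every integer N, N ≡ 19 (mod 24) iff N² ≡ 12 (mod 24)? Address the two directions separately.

Neither implication holds.

(⇒) This fails: take N = 19. Then 19 ≡ 19 (mod 24), but 19² = 361 ≡ 1 (mod 24), not 12.

(⇐) This fails: take N = 6. Then 6² = 36 ≡ 12 (mod 24), yet 6 ≡ 6 (mod 24), not 19.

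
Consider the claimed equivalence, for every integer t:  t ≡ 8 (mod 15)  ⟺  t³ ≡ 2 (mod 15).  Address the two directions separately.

The biconditional holds.

(⇒) Suppose t ≡ 8 (mod 15). Write t = 15j + 8. Then (15j + 8)³ = 3375j³ + 5400j² + 2880j + 512 = 15(225j³ + 360j² + 192j + 34) + 2, so t³ ≡ 2 (mod 15).

(⇐) Conversely, suppose t³ ≡ 2 (mod 15). The only residue r in {0, …, 14} with r³ ≡ 2 (mod 15) is r = 8, so t ≡ 8 (mod 15).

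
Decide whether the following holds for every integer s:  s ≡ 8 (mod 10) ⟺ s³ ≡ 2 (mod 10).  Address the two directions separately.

Forward direction. Suppose s ≡ 8 (mod 10). Write s = 10j + 8. Then (10j + 8)³ = 1000j³ + 2400j² + 1920j + 512 = 10(100j³ + 240j² + 192j + 51) + 2, so s³ ≡ 2 (mod 10).

Converse. Suppose s³ ≡ 2 (mod 10). The only residue r in {0, …, 9} with r³ ≡ 2 (mod 10) is r = 8, so s ≡ 8 (mod 10).

The biconditional holds.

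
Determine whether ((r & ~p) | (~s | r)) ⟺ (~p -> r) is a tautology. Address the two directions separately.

(⇒) fails and (⇐) fails.

[⇒] This fails. Under r = F, s = F, p = F, the left side is true but the right side is false.

[⇐] This fails. Under r = F, s = T, p = T, the left side is false but the right side is true.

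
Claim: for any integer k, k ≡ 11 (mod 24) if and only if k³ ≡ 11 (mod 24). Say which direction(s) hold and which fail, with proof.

(⇒) Suppose k ≡ 11 (mod 24). Write k = 24j + 11. Then (24j + 11)³ = 13824j³ + 19008j² + 8712j + 1331 = 24(576j³ + 792j² + 363j + 55) + 11, so k³ ≡ 11 (mod 24).

(⇐) Conversely, suppose k³ ≡ 11 (mod 24). The only residue r in {0, …, 23} with r³ ≡ 11 (mod 24) is r = 11, so k ≡ 11 (mod 24).

Both directions hold; the statement is true.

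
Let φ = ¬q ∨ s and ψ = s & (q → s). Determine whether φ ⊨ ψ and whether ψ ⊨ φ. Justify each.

The forward direction fails; the converse holds.

[⇒] This fails. Under s = F, q = F, the left side is true but the right side is false.

[⇐] Assume the antecedent. If s is true, ¬q ∨ s reduces to true regardless of the other variables. If s is false, the antecedent cannot hold. Either way ¬q ∨ s holds.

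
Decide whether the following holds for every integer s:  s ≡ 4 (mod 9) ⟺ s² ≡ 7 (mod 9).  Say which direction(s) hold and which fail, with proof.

(⇒) Suppose s ≡ 4 (mod 9). Write s = 9j + 4. Then (9j + 4)² = 81j² + 72j + 16 = 9(9j² + 8j + 1) + 7, so s² ≡ 7 (mod 9).

(⇐) This fails: take s = 5. Then 5² = 25 ≡ 7 (mod 9), yet 5 ≡ 5 (mod 9), not 4.

Not equivalent: only (⇒) holds.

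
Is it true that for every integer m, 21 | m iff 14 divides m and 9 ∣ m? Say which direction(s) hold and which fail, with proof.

Only the reverse direction holds.

(⇒) This fails: take m = 21. Certainly 21 ∣ 21, but 14 ∤ 21.

(⇐) Suppose 14 ∣ m and 9 ∣ m. Any common multiple of 14 and 9 is a multiple of their lcm; here gcd(14, 9) = 1, so lcm(14, 9) = 14·9 = 126, so 126 ∣ m. Since 21 ∣ 126, it follows that 21 ∣ m.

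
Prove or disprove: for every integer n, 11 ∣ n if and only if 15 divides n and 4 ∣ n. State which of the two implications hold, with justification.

Both directions fail.

[⇒] This fails: take n = 11. Certainly 11 ∣ 11, but 15 ∤ 11.

[⇐] This fails: take n = 60. Both 15 ∣ 60 and 4 ∣ 60, yet 60 is not a multiple of 11 (since 60 = 5·11 + 5), so 11 ∤ 60.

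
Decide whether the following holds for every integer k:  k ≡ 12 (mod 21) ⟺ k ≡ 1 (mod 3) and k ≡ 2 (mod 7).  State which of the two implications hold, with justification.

Forward direction. This fails: k = 12 gives 12 ≡ 12 (mod 21) but 12 ≡ 0 (mod 3), so the conjunction on the right does not hold.

Converse. This fails: k = 16 satisfies both congruences on the right (16 ≡ 1 mod 3 and 16 ≡ 2 mod 7) yet 16 ≡ 16 (mod 21), not 12.

(⇒) fails and (⇐) fails.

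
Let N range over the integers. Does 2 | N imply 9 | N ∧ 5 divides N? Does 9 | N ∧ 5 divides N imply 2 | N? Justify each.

Neither direction holds.

(⟹) This fails: take N = 2. Certainly 2 ∣ 2, but 9 ∤ 2.

(⟸) This fails: take N = 45. Both 9 ∣ 45 and 5 ∣ 45, yet 45 is not a multiple of 2 (since 45 = 22·2 + 1), so 2 ∤ 45.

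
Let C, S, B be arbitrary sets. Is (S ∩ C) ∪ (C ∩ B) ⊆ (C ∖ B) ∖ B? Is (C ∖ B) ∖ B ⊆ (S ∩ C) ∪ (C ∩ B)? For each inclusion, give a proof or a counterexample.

(⟹) This inclusion fails. Take C = {1}, S = ∅, B = {1}; then 1 ∈ (S ∩ C) ∪ (C ∩ B) but 1 ∉ (C ∖ B) ∖ B.

(⟸) This inclusion fails. Take C = {1}, S = ∅, B = ∅; then 1 ∈ (C ∖ B) ∖ B but 1 ∉ (S ∩ C) ∪ (C ∩ B).

(⊆) fails and (⊇) fails.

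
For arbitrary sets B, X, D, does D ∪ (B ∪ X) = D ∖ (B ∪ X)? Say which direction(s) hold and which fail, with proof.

Only the reverse inclusion holds.

(⊆) This inclusion fails. Take B = {1}, X = ∅, D = ∅; then 1 ∈ D ∪ (B ∪ X) but 1 ∉ D ∖ (B ∪ X).

(⊇) Let x ∈ D ∖ (B ∪ X). Then x ∈ D and x ∉ B, X, from which x ∈ D ∪ (B ∪ X).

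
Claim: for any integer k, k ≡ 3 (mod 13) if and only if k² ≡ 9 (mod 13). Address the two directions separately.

The forward direction holds; the converse fails.

Forward direction. Suppose k ≡ 3 (mod 13). Write k = 13j + 3. Then (13j + 3)² = 169j² + 78j + 9 = 13(13j² + 6j) + 9, so k² ≡ 9 (mod 13).

Converse. This fails: take k = 10. Then 10² = 100 ≡ 9 (mod 13), yet 10 ≡ 10 (mod 13), not 3.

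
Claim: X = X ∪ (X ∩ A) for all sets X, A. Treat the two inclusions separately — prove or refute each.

Both inclusions hold; the sets are equal.

(⊆) Let x ∈ X. Then either x ∈ X and x ∉ A; or x ∈ X ∩ A. In each case x ∈ X ∪ (X ∩ A), so X ⊆ X ∪ (X ∩ A).

(⊇) Let x ∈ X ∪ (X ∩ A). Then either x ∈ X and x ∉ A; or x ∈ X ∩ A. In each case x ∈ X, so X ∪ (X ∩ A) ⊆ X.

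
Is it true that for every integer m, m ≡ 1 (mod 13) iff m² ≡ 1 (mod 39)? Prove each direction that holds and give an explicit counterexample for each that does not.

Both directions fail.

(⇒) This fails: take m = 27. Then 27 ≡ 1 (mod 13), but 27² = 729 ≡ 27 (mod 39), not 1.

(⇐) This fails: take m = 25. Then 25² = 625 ≡ 1 (mod 39), yet 25 ≡ 12 (mod 13), not 1.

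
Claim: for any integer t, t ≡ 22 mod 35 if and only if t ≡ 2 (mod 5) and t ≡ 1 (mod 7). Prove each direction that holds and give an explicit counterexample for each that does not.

[⇐] If t ≡ 2 (mod 5) and t ≡ 1 (mod 7), then by the Chinese remainder theorem t ≡ 22 (mod 35). This is exactly t ≡ 22 (mod 35).

[⇒] Suppose t ≡ 22 (mod 35); write t = 35j + 22. Since 5 ∣ 35, reducing mod 5 gives t ≡ 22 ≡ 2 (mod 5); since 7 ∣ 35, reducing mod 7 gives t ≡ 22 ≡ 1 (mod 7).

Equivalent; both directions hold.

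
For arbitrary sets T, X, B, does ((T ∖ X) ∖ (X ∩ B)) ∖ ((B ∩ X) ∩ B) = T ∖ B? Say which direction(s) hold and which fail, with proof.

Both inclusions fail.

Forward inclusion. This inclusion fails. Take T = {1}, X = ∅, B = {1}; then 1 ∈ ((T ∖ X) ∖ (X ∩ B)) ∖ ((B ∩ X) ∩ B) but 1 ∉ T ∖ B.

Reverse inclusion. This inclusion fails. Take T = {1}, X = {1}, B = ∅; then 1 ∈ T ∖ B but 1 ∉ ((T ∖ X) ∖ (X ∩ B)) ∖ ((B ∩ X) ∩ B).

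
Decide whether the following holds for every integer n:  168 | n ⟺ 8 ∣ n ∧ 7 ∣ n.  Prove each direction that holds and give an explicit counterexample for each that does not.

Only the forward implication holds.

Forward direction. If 168 ∣ n, write n = 168q. Since 168 = 21·8, n = 8·(21q), so 8 ∣ n; and since 168 = 24·7, n = 7·(24q), so 7 ∣ n.

Converse. This fails: take n = 56. Both 8 ∣ 56 and 7 ∣ 56, yet 56 is not a multiple of 168 (since 56 = 0·168 + 56), so 168 ∤ 56.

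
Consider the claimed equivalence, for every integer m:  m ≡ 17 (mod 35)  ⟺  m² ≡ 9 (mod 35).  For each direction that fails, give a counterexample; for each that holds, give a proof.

The forward direction holds; the converse fails.

(⟸) This fails: take m = 3. Then 3² = 9 ≡ 9 (mod 35), yet 3 ≡ 3 (mod 35), not 17.

(⟹) Suppose m ≡ 17 (mod 35). Write m = 35j + 17. Then (35j + 17)² = 1225j² + 1190j + 289 = 35(35j² + 34j + 8) + 9, so m² ≡ 9 (mod 35).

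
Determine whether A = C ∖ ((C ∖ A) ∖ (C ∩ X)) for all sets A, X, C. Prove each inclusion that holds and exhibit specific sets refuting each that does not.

(⟹) This inclusion fails. Take A = {1}, X = ∅, C = ∅; then 1 ∈ A but 1 ∉ C ∖ ((C ∖ A) ∖ (C ∩ X)).

(⟸) This inclusion fails. Take A = ∅, X = {1}, C = {1}; then 1 ∈ C ∖ ((C ∖ A) ∖ (C ∩ X)) but 1 ∉ A.

Neither inclusion holds.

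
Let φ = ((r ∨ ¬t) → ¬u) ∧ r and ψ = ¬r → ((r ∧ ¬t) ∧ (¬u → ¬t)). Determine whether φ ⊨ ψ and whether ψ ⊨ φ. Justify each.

[⇐] This fails. Under t = F, u = T, r = T, the left side is false but the right side is true.

[⇒] Assume the antecedent. If t is true, the antecedent forces (t = T, u = F, r = T), and ¬r → ((r ∧ ¬t) ∧ (¬u → ¬t)) holds there. If t is false, the antecedent forces (t = F, u = F, r = T), and ¬r → ((r ∧ ¬t) ∧ (¬u → ¬t)) holds there. Either way ¬r → ((r ∧ ¬t) ∧ (¬u → ¬t)) holds.

Not equivalent: only (⇒) holds.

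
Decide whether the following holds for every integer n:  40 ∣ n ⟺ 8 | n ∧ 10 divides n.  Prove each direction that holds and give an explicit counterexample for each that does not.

Equivalent; both directions hold.

(⇒) If 40 ∣ n, write n = 40q. Since 40 = 5·8, n = 8·(5q), so 8 ∣ n; and since 40 = 4·10, n = 10·(4q), so 10 ∣ n.

(⇐) Suppose 8 ∣ n and 10 ∣ n. Any common multiple of 8 and 10 is a multiple of their lcm; here lcm(8, 10) = 8·10/gcd(8, 10) = 80/2 = 40, so 40 ∣ n.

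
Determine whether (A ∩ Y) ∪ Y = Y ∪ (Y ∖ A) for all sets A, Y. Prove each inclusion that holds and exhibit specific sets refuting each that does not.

Forward inclusion. Let x ∈ (A ∩ Y) ∪ Y. Then either x ∈ Y and x ∉ A; or x ∈ A ∩ Y. In each case x ∈ Y ∪ (Y ∖ A), so (A ∩ Y) ∪ Y ⊆ Y ∪ (Y ∖ A).

Reverse inclusion. Let x ∈ Y ∪ (Y ∖ A). Then either x ∈ Y and x ∉ A; or x ∈ A ∩ Y. In each case x ∈ (A ∩ Y) ∪ Y, so Y ∪ (Y ∖ A) ⊆ (A ∩ Y) ∪ Y.

Both inclusions hold; the sets are equal.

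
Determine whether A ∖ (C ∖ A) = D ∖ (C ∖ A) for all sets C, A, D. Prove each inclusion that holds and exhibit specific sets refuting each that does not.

(⊆) This inclusion fails. Take C = ∅, A = {1}, D = ∅; then 1 ∈ A ∖ (C ∖ A) but 1 ∉ D ∖ (C ∖ A).

(⊇) This inclusion fails. Take C = ∅, A = ∅, D = {1}; then 1 ∈ D ∖ (C ∖ A) but 1 ∉ A ∖ (C ∖ A).

Neither inclusion holds.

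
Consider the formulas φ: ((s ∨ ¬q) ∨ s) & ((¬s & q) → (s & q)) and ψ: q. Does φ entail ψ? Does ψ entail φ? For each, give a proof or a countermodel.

(⇒) This fails. Under s = F, q = F, the left side is true but the right side is false.

(⇐) This fails. Under s = F, q = T, the left side is false but the right side is true.

Both directions fail.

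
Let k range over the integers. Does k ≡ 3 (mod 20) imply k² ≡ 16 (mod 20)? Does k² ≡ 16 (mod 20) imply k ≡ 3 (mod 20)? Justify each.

Neither direction holds.

Forward direction. This fails: take k = 3. Then 3 ≡ 3 (mod 20), but 3² = 9 ≡ 9 (mod 20), not 16.

Converse. This fails: take k = 4. Then 4² = 16 ≡ 16 (mod 20), yet 4 ≡ 4 (mod 20), not 3.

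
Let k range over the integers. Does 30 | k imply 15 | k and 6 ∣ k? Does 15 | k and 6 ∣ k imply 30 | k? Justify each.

Converse. Suppose 15 ∣ k and 6 ∣ k. Any common multiple of 15 and 6 is a multiple of their lcm; here lcm(15, 6) = 15·6/gcd(15, 6) = 90/3 = 30, so 30 ∣ k.

Forward direction. If 30 ∣ k, write k = 30q. Since 30 = 2·15, k = 15·(2q), so 15 ∣ k; and since 30 = 5·6, k = 6·(5q), so 6 ∣ k.

Both directions hold; the statement is true.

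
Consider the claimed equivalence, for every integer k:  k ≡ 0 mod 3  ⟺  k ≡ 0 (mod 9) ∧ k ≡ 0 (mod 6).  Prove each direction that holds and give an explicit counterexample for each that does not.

Not equivalent: only (⇐) holds.

Forward direction. This fails: k = 3 gives 3 ≡ 0 (mod 3) but 3 ≡ 3 (mod 9), so the conjunction on the right does not hold.

Converse. If k ≡ 0 (mod 9) and k ≡ 0 (mod 6), then by the Chinese remainder theorem k ≡ 0 (mod 18). Since 0 ≡ 0 (mod 3) and 3 ∣ 18, we get k ≡ 0 (mod 3).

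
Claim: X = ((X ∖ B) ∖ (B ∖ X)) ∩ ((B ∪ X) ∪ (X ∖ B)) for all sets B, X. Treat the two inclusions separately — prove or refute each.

The sets are not equal: only the reverse inclusion holds.

(⊇) Let x ∈ ((X ∖ B) ∖ (B ∖ X)) ∩ ((B ∪ X) ∪ (X ∖ B)). Then x ∈ X and x ∉ B, from which x ∈ X.

(⊆) This inclusion fails. Take B = {1}, X = {1}; then 1 ∈ X but 1 ∉ ((X ∖ B) ∖ (B ∖ X)) ∩ ((B ∪ X) ∪ (X ∖ B)).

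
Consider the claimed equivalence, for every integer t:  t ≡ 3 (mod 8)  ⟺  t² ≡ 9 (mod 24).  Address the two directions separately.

(⇒) fails and (⇐) fails.

(⇒) This fails: take t = 11. Then 11 ≡ 3 (mod 8), but 11² = 121 ≡ 1 (mod 24), not 9.

(⇐) This fails: take t = 9. Then 9² = 81 ≡ 9 (mod 24), yet 9 ≡ 1 (mod 8), not 3.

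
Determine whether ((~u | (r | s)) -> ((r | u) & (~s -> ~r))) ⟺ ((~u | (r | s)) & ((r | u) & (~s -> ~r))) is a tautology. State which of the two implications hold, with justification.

Forward direction. This fails. Under u = T, s = F, r = F, the left side is true but the right side is false.

Converse. Assume the antecedent. If u is true, the antecedent forces (u = T, s = T, r = F) or (u = T, s = T, r = T), and the consequent holds there. If u is false, the antecedent forces (u = F, s = T, r = T), and the consequent holds there. Either way the consequent holds.

Only the converse holds.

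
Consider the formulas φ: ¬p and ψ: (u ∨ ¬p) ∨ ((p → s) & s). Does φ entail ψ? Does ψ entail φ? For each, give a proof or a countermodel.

Forward direction. Assume the antecedent. If p is true, the antecedent cannot hold. If p is false, (u ∨ ¬p) ∨ ((p → s) & s) reduces to true regardless of the other variables. Either way (u ∨ ¬p) ∨ ((p → s) & s) holds.

Converse. This fails. Under p = T, s = T, u = F, the left side is false but the right side is true.

(⇒) holds; (⇐) fails.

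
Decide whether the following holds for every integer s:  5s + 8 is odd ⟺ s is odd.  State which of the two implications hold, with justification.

Both directions hold.

(⟹) Suppose 5s + 8 is odd. Since 5 is odd, 5s and s have the same parity, so 5s + 8 ≡ s + 8 (mod 2). As 8 is even, 5s + 8 is odd exactly when s is odd. Thus s is odd.

(⟸) Conversely, suppose s is odd; write s = 2j + 1. Then 5s + 8 = 5·(2j + 1) + 8 = 2·5j + 13, which is odd.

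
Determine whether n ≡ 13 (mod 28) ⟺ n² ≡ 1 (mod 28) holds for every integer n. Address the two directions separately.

Only the forward implication holds.

(→) Suppose n ≡ 13 (mod 28). Write n = 28j + 13. Then (28j + 13)² = 784j² + 728j + 169 = 28(28j² + 26j + 6) + 1, so n² ≡ 1 (mod 28).

(←) This fails: take n = 1. Then 1² = 1 ≡ 1 (mod 28), yet 1 ≡ 1 (mod 28), not 13.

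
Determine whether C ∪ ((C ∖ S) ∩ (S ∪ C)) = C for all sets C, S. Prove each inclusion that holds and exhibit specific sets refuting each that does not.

The two sets are equal.

Forward inclusion. Let x ∈ C ∪ ((C ∖ S) ∩ (S ∪ C)). Then either x ∈ C and x ∉ S; or x ∈ C ∩ S. In each case x ∈ C, so C ∪ ((C ∖ S) ∩ (S ∪ C)) ⊆ C.

Reverse inclusion. Let x ∈ C. Then either x ∈ C and x ∉ S; or x ∈ C ∩ S. In each case x ∈ C ∪ ((C ∖ S) ∩ (S ∪ C)), so C ⊆ C ∪ ((C ∖ S) ∩ (S ∪ C)).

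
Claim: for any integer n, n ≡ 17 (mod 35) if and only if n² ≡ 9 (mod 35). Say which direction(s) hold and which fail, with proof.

Forward direction. Suppose n ≡ 17 (mod 35). Write n = 35j + 17. Then (35j + 17)² = 1225j² + 1190j + 289 = 35(35j² + 34j + 8) + 9, so n² ≡ 9 (mod 35).

Converse. This fails: take n = 3. Then 3² = 9 ≡ 9 (mod 35), yet 3 ≡ 3 (mod 35), not 17.

Not equivalent: only (⇒) holds.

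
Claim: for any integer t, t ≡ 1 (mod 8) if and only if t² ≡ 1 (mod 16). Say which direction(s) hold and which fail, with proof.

(⟹) Suppose t ≡ 1 (mod 8). Working modulo 16, t ∈ {1, 9}; for each such r, r² ≡ 1 (mod 16).

(⟸) This fails: take t = 7. Then 7² = 49 ≡ 1 (mod 16), yet 7 ≡ 7 (mod 8), not 1.

(⇒) holds; (⇐) fails.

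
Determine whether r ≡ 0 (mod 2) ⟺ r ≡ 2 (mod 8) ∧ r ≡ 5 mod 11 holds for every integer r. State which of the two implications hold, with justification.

[⇒] This fails: r = 0 gives 0 ≡ 0 (mod 2) but 0 ≡ 0 (mod 8), so the conjunction on the right does not hold.

[⇐] Conversely, if r ≡ 2 (mod 8) and r ≡ 5 (mod 11), then by the Chinese remainder theorem r ≡ 82 (mod 88). Since 82 ≡ 0 (mod 2) and 2 ∣ 88, we get r ≡ 0 (mod 2).

(⇒) fails; (⇐) holds.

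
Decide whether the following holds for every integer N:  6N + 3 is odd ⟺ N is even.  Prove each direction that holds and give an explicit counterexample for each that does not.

(⇒) This fails: take N = 7. Then 6N + 3 = 45, which is odd, yet N = 7 is odd, not even.

(⇐) Suppose N is even. Since 6 is even, 6N is even for every N, so 6N + 3 has the same parity as 3, which is odd. Hence 6N + 3 is odd.

Only the reverse direction holds.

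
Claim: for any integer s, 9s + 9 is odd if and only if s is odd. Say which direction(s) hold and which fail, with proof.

(⟹) This fails: s = 0 gives 9s + 9 = 9, which is odd, but 0 is even, not odd.

(⟸) This also fails: s = 1 is odd, but 9s + 9 = 18 is even, not odd.

Neither implication holds.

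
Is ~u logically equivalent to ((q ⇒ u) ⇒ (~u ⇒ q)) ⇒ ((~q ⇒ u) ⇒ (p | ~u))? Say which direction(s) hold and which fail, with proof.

(→) Assume the antecedent. If p is true, the consequent reduces to true regardless of the other variables. If p is false, the antecedent forces (p = F, q = F, u = F) or (p = F, q = T, u = F), and the consequent holds there. Either way the consequent holds.

(←) This fails. Under p = T, q = F, u = T, the left side is false but the right side is true.

(⇒) holds; (⇐) fails.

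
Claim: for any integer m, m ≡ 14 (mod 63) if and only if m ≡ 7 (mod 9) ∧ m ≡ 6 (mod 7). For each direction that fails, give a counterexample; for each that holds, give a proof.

Neither implication holds.

(⟹) This fails: m = 14 gives 14 ≡ 14 (mod 63) but 14 ≡ 5 (mod 9), so the conjunction on the right does not hold.

(⟸) This fails: m = 34 satisfies both congruences on the right (34 ≡ 7 mod 9 and 34 ≡ 6 mod 7) yet 34 ≡ 34 (mod 63), not 14.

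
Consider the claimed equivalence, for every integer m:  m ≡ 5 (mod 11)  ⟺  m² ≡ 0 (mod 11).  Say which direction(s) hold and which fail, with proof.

(⇒) This fails: take m = 5. Then 5 ≡ 5 (mod 11), but 5² = 25 ≡ 3 (mod 11), not 0.

(⇐) This fails: take m = 0. Then 0² = 0 ≡ 0 (mod 11), yet 0 ≡ 0 (mod 11), not 5.

Neither implication holds.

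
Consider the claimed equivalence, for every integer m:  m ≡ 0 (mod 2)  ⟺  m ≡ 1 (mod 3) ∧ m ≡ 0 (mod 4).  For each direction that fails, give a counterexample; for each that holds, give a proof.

(⟹) This fails: m = 0 gives 0 ≡ 0 (mod 2) but 0 ≡ 0 (mod 3), so the conjunction on the right does not hold.

(⟸) Conversely, if m ≡ 1 (mod 3) and m ≡ 0 (mod 4), then by the Chinese remainder theorem m ≡ 4 (mod 12). Since 4 ≡ 0 (mod 2) and 2 ∣ 12, we get m ≡ 0 (mod 2).

(⇒) fails; (⇐) holds.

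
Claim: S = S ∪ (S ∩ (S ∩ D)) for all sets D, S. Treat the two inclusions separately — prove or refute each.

(⊆) Let x ∈ S. Then either x ∈ S and x ∉ D; or x ∈ D ∩ S. In each case x ∈ S ∪ (S ∩ (S ∩ D)), so S ⊆ S ∪ (S ∩ (S ∩ D)).

(⊇) Let x ∈ S ∪ (S ∩ (S ∩ D)). Then either x ∈ S and x ∉ D; or x ∈ D ∩ S. In each case x ∈ S, so S ∪ (S ∩ (S ∩ D)) ⊆ S.

Both inclusions hold.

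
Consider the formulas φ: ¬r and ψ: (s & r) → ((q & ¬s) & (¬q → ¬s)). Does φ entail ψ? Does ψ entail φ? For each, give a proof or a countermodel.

(⇒) Assume the antecedent. If q is true, the antecedent forces (q = T, s = F, r = F) or (q = T, s = T, r = F), and the consequent holds there. If q is false, the antecedent forces (q = F, s = F, r = F) or (q = F, s = T, r = F), and the consequent holds there. Either way the consequent holds.

(⇐) This fails. Under q = F, s = F, r = T, the left side is false but the right side is true.

Only the forward implication holds.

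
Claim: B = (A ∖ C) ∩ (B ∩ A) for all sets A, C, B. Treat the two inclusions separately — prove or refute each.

The sets are not equal: only the reverse inclusion holds.

Forward inclusion. This inclusion fails. Take A = ∅, C = ∅, B = {1}; then 1 ∈ B but 1 ∉ (A ∖ C) ∩ (B ∩ A).

Reverse inclusion. Let x ∈ (A ∖ C) ∩ (B ∩ A). Then x ∈ A ∩ B and x ∉ C, from which x ∈ B.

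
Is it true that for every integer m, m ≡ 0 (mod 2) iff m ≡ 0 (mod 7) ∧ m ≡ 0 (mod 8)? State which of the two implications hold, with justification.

Not equivalent: only (⇐) holds.

(←) If m ≡ 0 (mod 7) and m ≡ 0 (mod 8), then by the Chinese remainder theorem m ≡ 0 (mod 56). Since 0 ≡ 0 (mod 2) and 2 ∣ 56, we get m ≡ 0 (mod 2).

(→) This fails: m = 2 gives 2 ≡ 0 (mod 2) but 2 ≡ 2 (mod 7), so the conjunction on the right does not hold.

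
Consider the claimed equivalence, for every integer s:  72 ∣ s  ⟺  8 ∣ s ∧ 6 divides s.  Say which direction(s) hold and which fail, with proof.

[⇒] If 72 ∣ s, write s = 72q. Since 72 = 9·8, s = 8·(9q), so 8 ∣ s; and since 72 = 12·6, s = 6·(12q), so 6 ∣ s.

[⇐] This fails: take s = 24. Both 8 ∣ 24 and 6 ∣ 24, yet 24 is not a multiple of 72 (since 24 = 0·72 + 24), so 72 ∤ 24.

Only the forward implication holds.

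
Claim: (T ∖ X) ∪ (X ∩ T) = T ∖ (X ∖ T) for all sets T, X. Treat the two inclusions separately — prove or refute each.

(⊆) Let x ∈ (T ∖ X) ∪ (X ∩ T). Then either x ∈ T and x ∉ X; or x ∈ T ∩ X. In each case x ∈ T ∖ (X ∖ T), so (T ∖ X) ∪ (X ∩ T) ⊆ T ∖ (X ∖ T).

(⊇) Let x ∈ T ∖ (X ∖ T). Then either x ∈ T and x ∉ X; or x ∈ T ∩ X. In each case x ∈ (T ∖ X) ∪ (X ∩ T), so T ∖ (X ∖ T) ⊆ (T ∖ X) ∪ (X ∩ T).

Both inclusions hold.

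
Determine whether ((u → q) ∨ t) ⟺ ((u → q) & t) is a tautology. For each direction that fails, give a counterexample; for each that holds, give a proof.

(⇒) fails; (⇐) holds.

Converse. Assume the antecedent. If q is true, (u → q) ∨ t reduces to true regardless of the other variables. If q is false, the antecedent forces (q = F, t = T, u = F), and (u → q) ∨ t holds there. Either way (u → q) ∨ t holds.

Forward direction. This fails. Under q = F, t = F, u = F, the left side is true but the right side is false.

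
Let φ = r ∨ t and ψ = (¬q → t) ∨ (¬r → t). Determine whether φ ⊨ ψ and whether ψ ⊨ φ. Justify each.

(⇐) This fails. Under q = T, t = F, r = F, the left side is false but the right side is true.

(⇒) Assume the antecedent. If t is true, (¬q → t) ∨ (¬r → t) reduces to true regardless of the other variables. If t is false, the antecedent forces (q = F, t = F, r = T) or (q = T, t = F, r = T), and (¬q → t) ∨ (¬r → t) holds there. Either way (¬q → t) ∨ (¬r → t) holds.

(⇒) holds; (⇐) fails.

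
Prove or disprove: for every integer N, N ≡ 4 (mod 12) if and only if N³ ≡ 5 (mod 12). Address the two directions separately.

Neither implication holds.

(→) This fails: take N = 4. Then 4 ≡ 4 (mod 12), but 4³ = 64 ≡ 4 (mod 12), not 5.

(←) This fails: take N = 5. Then 5³ = 125 ≡ 5 (mod 12), yet 5 ≡ 5 (mod 12), not 4.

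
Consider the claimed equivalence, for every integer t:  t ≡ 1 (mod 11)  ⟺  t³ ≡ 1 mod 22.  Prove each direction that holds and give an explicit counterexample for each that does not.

(⇒) This fails: take t = 12. Then 12 ≡ 1 (mod 11), but 12³ = 1728 ≡ 12 (mod 22), not 1.

(⇐) Conversely, the residues r modulo 22 with r³ ≡ 1 (mod 22) are exactly {1}, and each is ≡ 1 (mod 11).

Not equivalent: only (⇐) holds.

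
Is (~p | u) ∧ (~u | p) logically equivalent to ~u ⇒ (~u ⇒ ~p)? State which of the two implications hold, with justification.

Forward direction. Assume the antecedent. If u is true, ~u ⇒ (~u ⇒ ~p) reduces to true regardless of the other variables. If u is false, the antecedent forces (u = F, p = F), and ~u ⇒ (~u ⇒ ~p) holds there. Either way ~u ⇒ (~u ⇒ ~p) holds.

Converse. This fails. Under u = T, p = F, the left side is false but the right side is true.

Only the forward implication holds.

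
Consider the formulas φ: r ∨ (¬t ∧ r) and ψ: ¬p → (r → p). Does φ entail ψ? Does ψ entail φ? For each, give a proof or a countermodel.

(⇒) fails and (⇐) fails.

(⇒) This fails. Under r = T, p = F, t = F, the left side is true but the right side is false.

(⇐) This fails. Under r = F, p = F, t = F, the left side is false but the right side is true.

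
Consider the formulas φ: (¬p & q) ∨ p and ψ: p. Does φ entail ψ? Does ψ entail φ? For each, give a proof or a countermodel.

(⇒) fails; (⇐) holds.

(⇐) Assume the antecedent. If p is true, (¬p & q) ∨ p reduces to true regardless of the other variables. If p is false, the antecedent cannot hold. Either way (¬p & q) ∨ p holds.

(⇒) This fails. Under p = F, q = T, the left side is true but the right side is false.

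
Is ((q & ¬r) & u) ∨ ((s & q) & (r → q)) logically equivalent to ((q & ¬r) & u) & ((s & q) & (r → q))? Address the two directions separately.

(←) Assume the antecedent. If r is true, the antecedent cannot hold. If r is false, the antecedent forces (r = F, u = T, s = T, q = T), and the consequent holds there. Either way the consequent holds.

(→) This fails. Under r = F, u = T, s = F, q = T, the left side is true but the right side is false.

Only the reverse direction holds.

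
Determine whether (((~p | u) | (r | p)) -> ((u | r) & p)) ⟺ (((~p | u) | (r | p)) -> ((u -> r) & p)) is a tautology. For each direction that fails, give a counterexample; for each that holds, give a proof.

Neither implication holds.

Forward direction. This fails. Under r = F, u = T, p = T, the left side is true but the right side is false.

Converse. This fails. Under r = F, u = F, p = T, the left side is false but the right side is true.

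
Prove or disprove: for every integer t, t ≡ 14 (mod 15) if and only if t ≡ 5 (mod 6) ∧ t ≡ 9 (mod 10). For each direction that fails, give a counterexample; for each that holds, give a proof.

The forward direction fails; the converse holds.

Converse. If t ≡ 5 (mod 6) and t ≡ 9 (mod 10), then by the Chinese remainder theorem t ≡ 29 (mod 30). Since 29 ≡ 14 (mod 15) and 15 ∣ 30, we get t ≡ 14 (mod 15).

Forward direction. This fails: t = 14 gives 14 ≡ 14 (mod 15) but 14 ≡ 2 (mod 6), so the conjunction on the right does not hold.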